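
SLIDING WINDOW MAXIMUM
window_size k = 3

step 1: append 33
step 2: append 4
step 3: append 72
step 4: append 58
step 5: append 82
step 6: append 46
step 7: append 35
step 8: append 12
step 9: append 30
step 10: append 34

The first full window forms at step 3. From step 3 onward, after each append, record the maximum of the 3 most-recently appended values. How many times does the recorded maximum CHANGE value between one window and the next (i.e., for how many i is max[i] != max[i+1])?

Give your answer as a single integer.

Answer: 4

Derivation:
step 1: append 33 -> window=[33] (not full yet)
step 2: append 4 -> window=[33, 4] (not full yet)
step 3: append 72 -> window=[33, 4, 72] -> max=72
step 4: append 58 -> window=[4, 72, 58] -> max=72
step 5: append 82 -> window=[72, 58, 82] -> max=82
step 6: append 46 -> window=[58, 82, 46] -> max=82
step 7: append 35 -> window=[82, 46, 35] -> max=82
step 8: append 12 -> window=[46, 35, 12] -> max=46
step 9: append 30 -> window=[35, 12, 30] -> max=35
step 10: append 34 -> window=[12, 30, 34] -> max=34
Recorded maximums: 72 72 82 82 82 46 35 34
Changes between consecutive maximums: 4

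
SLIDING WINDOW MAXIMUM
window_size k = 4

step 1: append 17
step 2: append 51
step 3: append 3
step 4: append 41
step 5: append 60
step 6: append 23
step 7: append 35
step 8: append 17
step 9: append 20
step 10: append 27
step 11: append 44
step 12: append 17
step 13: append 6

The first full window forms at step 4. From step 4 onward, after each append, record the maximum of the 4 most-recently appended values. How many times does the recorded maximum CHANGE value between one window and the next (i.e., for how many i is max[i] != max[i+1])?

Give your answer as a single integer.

Answer: 3

Derivation:
step 1: append 17 -> window=[17] (not full yet)
step 2: append 51 -> window=[17, 51] (not full yet)
step 3: append 3 -> window=[17, 51, 3] (not full yet)
step 4: append 41 -> window=[17, 51, 3, 41] -> max=51
step 5: append 60 -> window=[51, 3, 41, 60] -> max=60
step 6: append 23 -> window=[3, 41, 60, 23] -> max=60
step 7: append 35 -> window=[41, 60, 23, 35] -> max=60
step 8: append 17 -> window=[60, 23, 35, 17] -> max=60
step 9: append 20 -> window=[23, 35, 17, 20] -> max=35
step 10: append 27 -> window=[35, 17, 20, 27] -> max=35
step 11: append 44 -> window=[17, 20, 27, 44] -> max=44
step 12: append 17 -> window=[20, 27, 44, 17] -> max=44
step 13: append 6 -> window=[27, 44, 17, 6] -> max=44
Recorded maximums: 51 60 60 60 60 35 35 44 44 44
Changes between consecutive maximums: 3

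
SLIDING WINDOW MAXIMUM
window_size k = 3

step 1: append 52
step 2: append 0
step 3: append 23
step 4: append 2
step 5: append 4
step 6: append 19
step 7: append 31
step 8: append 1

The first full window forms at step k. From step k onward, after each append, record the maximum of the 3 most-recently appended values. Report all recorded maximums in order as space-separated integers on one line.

Answer: 52 23 23 19 31 31

Derivation:
step 1: append 52 -> window=[52] (not full yet)
step 2: append 0 -> window=[52, 0] (not full yet)
step 3: append 23 -> window=[52, 0, 23] -> max=52
step 4: append 2 -> window=[0, 23, 2] -> max=23
step 5: append 4 -> window=[23, 2, 4] -> max=23
step 6: append 19 -> window=[2, 4, 19] -> max=19
step 7: append 31 -> window=[4, 19, 31] -> max=31
step 8: append 1 -> window=[19, 31, 1] -> max=31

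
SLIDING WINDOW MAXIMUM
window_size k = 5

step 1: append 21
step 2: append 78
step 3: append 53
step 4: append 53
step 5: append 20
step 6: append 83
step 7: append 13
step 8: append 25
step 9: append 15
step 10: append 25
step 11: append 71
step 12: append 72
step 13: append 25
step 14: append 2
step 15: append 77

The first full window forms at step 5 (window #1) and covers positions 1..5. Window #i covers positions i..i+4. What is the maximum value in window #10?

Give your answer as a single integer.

Answer: 72

Derivation:
step 1: append 21 -> window=[21] (not full yet)
step 2: append 78 -> window=[21, 78] (not full yet)
step 3: append 53 -> window=[21, 78, 53] (not full yet)
step 4: append 53 -> window=[21, 78, 53, 53] (not full yet)
step 5: append 20 -> window=[21, 78, 53, 53, 20] -> max=78
step 6: append 83 -> window=[78, 53, 53, 20, 83] -> max=83
step 7: append 13 -> window=[53, 53, 20, 83, 13] -> max=83
step 8: append 25 -> window=[53, 20, 83, 13, 25] -> max=83
step 9: append 15 -> window=[20, 83, 13, 25, 15] -> max=83
step 10: append 25 -> window=[83, 13, 25, 15, 25] -> max=83
step 11: append 71 -> window=[13, 25, 15, 25, 71] -> max=71
step 12: append 72 -> window=[25, 15, 25, 71, 72] -> max=72
step 13: append 25 -> window=[15, 25, 71, 72, 25] -> max=72
step 14: append 2 -> window=[25, 71, 72, 25, 2] -> max=72
Window #10 max = 72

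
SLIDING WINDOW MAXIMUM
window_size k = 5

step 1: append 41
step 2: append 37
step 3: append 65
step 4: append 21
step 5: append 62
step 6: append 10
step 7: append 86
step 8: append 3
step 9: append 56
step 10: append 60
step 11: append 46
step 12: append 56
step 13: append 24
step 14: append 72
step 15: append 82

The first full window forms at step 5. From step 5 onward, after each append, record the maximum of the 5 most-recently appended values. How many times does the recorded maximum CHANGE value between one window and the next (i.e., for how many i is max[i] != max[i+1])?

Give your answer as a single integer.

step 1: append 41 -> window=[41] (not full yet)
step 2: append 37 -> window=[41, 37] (not full yet)
step 3: append 65 -> window=[41, 37, 65] (not full yet)
step 4: append 21 -> window=[41, 37, 65, 21] (not full yet)
step 5: append 62 -> window=[41, 37, 65, 21, 62] -> max=65
step 6: append 10 -> window=[37, 65, 21, 62, 10] -> max=65
step 7: append 86 -> window=[65, 21, 62, 10, 86] -> max=86
step 8: append 3 -> window=[21, 62, 10, 86, 3] -> max=86
step 9: append 56 -> window=[62, 10, 86, 3, 56] -> max=86
step 10: append 60 -> window=[10, 86, 3, 56, 60] -> max=86
step 11: append 46 -> window=[86, 3, 56, 60, 46] -> max=86
step 12: append 56 -> window=[3, 56, 60, 46, 56] -> max=60
step 13: append 24 -> window=[56, 60, 46, 56, 24] -> max=60
step 14: append 72 -> window=[60, 46, 56, 24, 72] -> max=72
step 15: append 82 -> window=[46, 56, 24, 72, 82] -> max=82
Recorded maximums: 65 65 86 86 86 86 86 60 60 72 82
Changes between consecutive maximums: 4

Answer: 4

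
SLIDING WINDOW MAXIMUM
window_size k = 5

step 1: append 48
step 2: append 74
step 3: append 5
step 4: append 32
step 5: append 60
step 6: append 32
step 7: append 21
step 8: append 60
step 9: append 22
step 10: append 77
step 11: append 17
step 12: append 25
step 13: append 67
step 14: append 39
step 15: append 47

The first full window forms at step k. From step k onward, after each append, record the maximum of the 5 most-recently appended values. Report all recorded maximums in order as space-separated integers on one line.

Answer: 74 74 60 60 60 77 77 77 77 77 67

Derivation:
step 1: append 48 -> window=[48] (not full yet)
step 2: append 74 -> window=[48, 74] (not full yet)
step 3: append 5 -> window=[48, 74, 5] (not full yet)
step 4: append 32 -> window=[48, 74, 5, 32] (not full yet)
step 5: append 60 -> window=[48, 74, 5, 32, 60] -> max=74
step 6: append 32 -> window=[74, 5, 32, 60, 32] -> max=74
step 7: append 21 -> window=[5, 32, 60, 32, 21] -> max=60
step 8: append 60 -> window=[32, 60, 32, 21, 60] -> max=60
step 9: append 22 -> window=[60, 32, 21, 60, 22] -> max=60
step 10: append 77 -> window=[32, 21, 60, 22, 77] -> max=77
step 11: append 17 -> window=[21, 60, 22, 77, 17] -> max=77
step 12: append 25 -> window=[60, 22, 77, 17, 25] -> max=77
step 13: append 67 -> window=[22, 77, 17, 25, 67] -> max=77
step 14: append 39 -> window=[77, 17, 25, 67, 39] -> max=77
step 15: append 47 -> window=[17, 25, 67, 39, 47] -> max=67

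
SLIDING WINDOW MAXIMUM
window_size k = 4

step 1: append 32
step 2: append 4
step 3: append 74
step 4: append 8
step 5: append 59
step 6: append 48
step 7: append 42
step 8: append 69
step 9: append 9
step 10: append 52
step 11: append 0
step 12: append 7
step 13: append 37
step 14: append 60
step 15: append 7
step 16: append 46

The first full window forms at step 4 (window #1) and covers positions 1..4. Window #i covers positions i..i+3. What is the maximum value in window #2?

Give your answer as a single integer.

Answer: 74

Derivation:
step 1: append 32 -> window=[32] (not full yet)
step 2: append 4 -> window=[32, 4] (not full yet)
step 3: append 74 -> window=[32, 4, 74] (not full yet)
step 4: append 8 -> window=[32, 4, 74, 8] -> max=74
step 5: append 59 -> window=[4, 74, 8, 59] -> max=74
Window #2 max = 74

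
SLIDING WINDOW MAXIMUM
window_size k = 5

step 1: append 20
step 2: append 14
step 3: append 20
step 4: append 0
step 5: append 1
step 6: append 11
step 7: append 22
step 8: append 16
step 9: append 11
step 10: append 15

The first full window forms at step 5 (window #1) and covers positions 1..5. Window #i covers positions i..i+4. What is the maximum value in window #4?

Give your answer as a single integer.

Answer: 22

Derivation:
step 1: append 20 -> window=[20] (not full yet)
step 2: append 14 -> window=[20, 14] (not full yet)
step 3: append 20 -> window=[20, 14, 20] (not full yet)
step 4: append 0 -> window=[20, 14, 20, 0] (not full yet)
step 5: append 1 -> window=[20, 14, 20, 0, 1] -> max=20
step 6: append 11 -> window=[14, 20, 0, 1, 11] -> max=20
step 7: append 22 -> window=[20, 0, 1, 11, 22] -> max=22
step 8: append 16 -> window=[0, 1, 11, 22, 16] -> max=22
Window #4 max = 22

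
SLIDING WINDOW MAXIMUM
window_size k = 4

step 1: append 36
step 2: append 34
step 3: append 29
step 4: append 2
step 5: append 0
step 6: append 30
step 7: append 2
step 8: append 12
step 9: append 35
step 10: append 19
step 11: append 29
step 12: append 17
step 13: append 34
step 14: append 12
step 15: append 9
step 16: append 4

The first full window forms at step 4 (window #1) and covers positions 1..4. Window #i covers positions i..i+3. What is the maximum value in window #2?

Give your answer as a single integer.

step 1: append 36 -> window=[36] (not full yet)
step 2: append 34 -> window=[36, 34] (not full yet)
step 3: append 29 -> window=[36, 34, 29] (not full yet)
step 4: append 2 -> window=[36, 34, 29, 2] -> max=36
step 5: append 0 -> window=[34, 29, 2, 0] -> max=34
Window #2 max = 34

Answer: 34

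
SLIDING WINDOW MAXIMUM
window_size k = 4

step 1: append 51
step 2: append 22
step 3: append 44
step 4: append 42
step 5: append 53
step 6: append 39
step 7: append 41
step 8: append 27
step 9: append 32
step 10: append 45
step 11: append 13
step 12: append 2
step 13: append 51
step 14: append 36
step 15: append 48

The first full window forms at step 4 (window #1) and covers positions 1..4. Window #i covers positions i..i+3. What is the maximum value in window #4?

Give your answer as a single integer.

Answer: 53

Derivation:
step 1: append 51 -> window=[51] (not full yet)
step 2: append 22 -> window=[51, 22] (not full yet)
step 3: append 44 -> window=[51, 22, 44] (not full yet)
step 4: append 42 -> window=[51, 22, 44, 42] -> max=51
step 5: append 53 -> window=[22, 44, 42, 53] -> max=53
step 6: append 39 -> window=[44, 42, 53, 39] -> max=53
step 7: append 41 -> window=[42, 53, 39, 41] -> max=53
Window #4 max = 53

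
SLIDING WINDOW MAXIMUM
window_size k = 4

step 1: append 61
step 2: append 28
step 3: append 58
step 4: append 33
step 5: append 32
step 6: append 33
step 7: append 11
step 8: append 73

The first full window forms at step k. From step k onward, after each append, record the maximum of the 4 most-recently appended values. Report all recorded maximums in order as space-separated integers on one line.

Answer: 61 58 58 33 73

Derivation:
step 1: append 61 -> window=[61] (not full yet)
step 2: append 28 -> window=[61, 28] (not full yet)
step 3: append 58 -> window=[61, 28, 58] (not full yet)
step 4: append 33 -> window=[61, 28, 58, 33] -> max=61
step 5: append 32 -> window=[28, 58, 33, 32] -> max=58
step 6: append 33 -> window=[58, 33, 32, 33] -> max=58
step 7: append 11 -> window=[33, 32, 33, 11] -> max=33
step 8: append 73 -> window=[32, 33, 11, 73] -> max=73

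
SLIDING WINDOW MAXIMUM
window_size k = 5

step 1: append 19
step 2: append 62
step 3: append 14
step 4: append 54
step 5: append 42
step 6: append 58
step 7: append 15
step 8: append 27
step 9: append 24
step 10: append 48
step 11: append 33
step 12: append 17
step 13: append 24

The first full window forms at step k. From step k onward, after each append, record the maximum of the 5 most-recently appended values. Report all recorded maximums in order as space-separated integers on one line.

Answer: 62 62 58 58 58 58 48 48 48

Derivation:
step 1: append 19 -> window=[19] (not full yet)
step 2: append 62 -> window=[19, 62] (not full yet)
step 3: append 14 -> window=[19, 62, 14] (not full yet)
step 4: append 54 -> window=[19, 62, 14, 54] (not full yet)
step 5: append 42 -> window=[19, 62, 14, 54, 42] -> max=62
step 6: append 58 -> window=[62, 14, 54, 42, 58] -> max=62
step 7: append 15 -> window=[14, 54, 42, 58, 15] -> max=58
step 8: append 27 -> window=[54, 42, 58, 15, 27] -> max=58
step 9: append 24 -> window=[42, 58, 15, 27, 24] -> max=58
step 10: append 48 -> window=[58, 15, 27, 24, 48] -> max=58
step 11: append 33 -> window=[15, 27, 24, 48, 33] -> max=48
step 12: append 17 -> window=[27, 24, 48, 33, 17] -> max=48
step 13: append 24 -> window=[24, 48, 33, 17, 24] -> max=48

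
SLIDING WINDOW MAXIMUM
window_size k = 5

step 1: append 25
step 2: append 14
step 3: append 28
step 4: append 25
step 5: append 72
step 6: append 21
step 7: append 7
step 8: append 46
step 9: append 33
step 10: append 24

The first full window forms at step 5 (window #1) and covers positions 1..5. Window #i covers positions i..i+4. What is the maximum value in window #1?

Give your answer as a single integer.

step 1: append 25 -> window=[25] (not full yet)
step 2: append 14 -> window=[25, 14] (not full yet)
step 3: append 28 -> window=[25, 14, 28] (not full yet)
step 4: append 25 -> window=[25, 14, 28, 25] (not full yet)
step 5: append 72 -> window=[25, 14, 28, 25, 72] -> max=72
Window #1 max = 72

Answer: 72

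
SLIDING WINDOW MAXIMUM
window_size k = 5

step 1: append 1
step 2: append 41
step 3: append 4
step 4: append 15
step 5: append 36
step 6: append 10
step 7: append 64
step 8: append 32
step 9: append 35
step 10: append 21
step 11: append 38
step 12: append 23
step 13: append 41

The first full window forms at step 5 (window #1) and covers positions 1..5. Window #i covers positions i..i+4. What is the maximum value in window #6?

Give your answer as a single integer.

step 1: append 1 -> window=[1] (not full yet)
step 2: append 41 -> window=[1, 41] (not full yet)
step 3: append 4 -> window=[1, 41, 4] (not full yet)
step 4: append 15 -> window=[1, 41, 4, 15] (not full yet)
step 5: append 36 -> window=[1, 41, 4, 15, 36] -> max=41
step 6: append 10 -> window=[41, 4, 15, 36, 10] -> max=41
step 7: append 64 -> window=[4, 15, 36, 10, 64] -> max=64
step 8: append 32 -> window=[15, 36, 10, 64, 32] -> max=64
step 9: append 35 -> window=[36, 10, 64, 32, 35] -> max=64
step 10: append 21 -> window=[10, 64, 32, 35, 21] -> max=64
Window #6 max = 64

Answer: 64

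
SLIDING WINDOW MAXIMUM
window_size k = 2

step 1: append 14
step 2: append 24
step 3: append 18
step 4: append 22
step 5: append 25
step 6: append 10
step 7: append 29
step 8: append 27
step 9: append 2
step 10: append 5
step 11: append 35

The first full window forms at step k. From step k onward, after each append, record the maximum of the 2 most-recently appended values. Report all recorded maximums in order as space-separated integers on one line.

step 1: append 14 -> window=[14] (not full yet)
step 2: append 24 -> window=[14, 24] -> max=24
step 3: append 18 -> window=[24, 18] -> max=24
step 4: append 22 -> window=[18, 22] -> max=22
step 5: append 25 -> window=[22, 25] -> max=25
step 6: append 10 -> window=[25, 10] -> max=25
step 7: append 29 -> window=[10, 29] -> max=29
step 8: append 27 -> window=[29, 27] -> max=29
step 9: append 2 -> window=[27, 2] -> max=27
step 10: append 5 -> window=[2, 5] -> max=5
step 11: append 35 -> window=[5, 35] -> max=35

Answer: 24 24 22 25 25 29 29 27 5 35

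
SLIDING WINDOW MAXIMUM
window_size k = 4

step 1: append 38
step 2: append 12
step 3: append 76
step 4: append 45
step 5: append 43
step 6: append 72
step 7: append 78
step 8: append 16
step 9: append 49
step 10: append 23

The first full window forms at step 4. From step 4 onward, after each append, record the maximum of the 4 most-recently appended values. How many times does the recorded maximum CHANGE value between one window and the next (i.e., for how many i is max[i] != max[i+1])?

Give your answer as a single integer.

step 1: append 38 -> window=[38] (not full yet)
step 2: append 12 -> window=[38, 12] (not full yet)
step 3: append 76 -> window=[38, 12, 76] (not full yet)
step 4: append 45 -> window=[38, 12, 76, 45] -> max=76
step 5: append 43 -> window=[12, 76, 45, 43] -> max=76
step 6: append 72 -> window=[76, 45, 43, 72] -> max=76
step 7: append 78 -> window=[45, 43, 72, 78] -> max=78
step 8: append 16 -> window=[43, 72, 78, 16] -> max=78
step 9: append 49 -> window=[72, 78, 16, 49] -> max=78
step 10: append 23 -> window=[78, 16, 49, 23] -> max=78
Recorded maximums: 76 76 76 78 78 78 78
Changes between consecutive maximums: 1

Answer: 1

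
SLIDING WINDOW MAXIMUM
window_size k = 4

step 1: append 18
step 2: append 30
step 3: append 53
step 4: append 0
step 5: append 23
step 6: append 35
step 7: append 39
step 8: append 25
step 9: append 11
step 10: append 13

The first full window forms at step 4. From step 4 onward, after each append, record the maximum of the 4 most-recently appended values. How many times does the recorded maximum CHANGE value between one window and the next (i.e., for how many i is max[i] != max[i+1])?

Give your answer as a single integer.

step 1: append 18 -> window=[18] (not full yet)
step 2: append 30 -> window=[18, 30] (not full yet)
step 3: append 53 -> window=[18, 30, 53] (not full yet)
step 4: append 0 -> window=[18, 30, 53, 0] -> max=53
step 5: append 23 -> window=[30, 53, 0, 23] -> max=53
step 6: append 35 -> window=[53, 0, 23, 35] -> max=53
step 7: append 39 -> window=[0, 23, 35, 39] -> max=39
step 8: append 25 -> window=[23, 35, 39, 25] -> max=39
step 9: append 11 -> window=[35, 39, 25, 11] -> max=39
step 10: append 13 -> window=[39, 25, 11, 13] -> max=39
Recorded maximums: 53 53 53 39 39 39 39
Changes between consecutive maximums: 1

Answer: 1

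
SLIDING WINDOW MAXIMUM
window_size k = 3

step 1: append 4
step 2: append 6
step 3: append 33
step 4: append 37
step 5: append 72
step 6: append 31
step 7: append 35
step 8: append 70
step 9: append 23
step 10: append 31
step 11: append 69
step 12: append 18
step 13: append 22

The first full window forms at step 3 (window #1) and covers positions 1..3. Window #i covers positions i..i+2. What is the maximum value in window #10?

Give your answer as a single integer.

step 1: append 4 -> window=[4] (not full yet)
step 2: append 6 -> window=[4, 6] (not full yet)
step 3: append 33 -> window=[4, 6, 33] -> max=33
step 4: append 37 -> window=[6, 33, 37] -> max=37
step 5: append 72 -> window=[33, 37, 72] -> max=72
step 6: append 31 -> window=[37, 72, 31] -> max=72
step 7: append 35 -> window=[72, 31, 35] -> max=72
step 8: append 70 -> window=[31, 35, 70] -> max=70
step 9: append 23 -> window=[35, 70, 23] -> max=70
step 10: append 31 -> window=[70, 23, 31] -> max=70
step 11: append 69 -> window=[23, 31, 69] -> max=69
step 12: append 18 -> window=[31, 69, 18] -> max=69
Window #10 max = 69

Answer: 69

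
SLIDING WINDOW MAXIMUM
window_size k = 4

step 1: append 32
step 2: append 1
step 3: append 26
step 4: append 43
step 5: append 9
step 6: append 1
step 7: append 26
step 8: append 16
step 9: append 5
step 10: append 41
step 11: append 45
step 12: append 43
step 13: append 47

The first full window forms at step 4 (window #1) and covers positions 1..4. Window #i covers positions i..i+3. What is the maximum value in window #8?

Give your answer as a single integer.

Answer: 45

Derivation:
step 1: append 32 -> window=[32] (not full yet)
step 2: append 1 -> window=[32, 1] (not full yet)
step 3: append 26 -> window=[32, 1, 26] (not full yet)
step 4: append 43 -> window=[32, 1, 26, 43] -> max=43
step 5: append 9 -> window=[1, 26, 43, 9] -> max=43
step 6: append 1 -> window=[26, 43, 9, 1] -> max=43
step 7: append 26 -> window=[43, 9, 1, 26] -> max=43
step 8: append 16 -> window=[9, 1, 26, 16] -> max=26
step 9: append 5 -> window=[1, 26, 16, 5] -> max=26
step 10: append 41 -> window=[26, 16, 5, 41] -> max=41
step 11: append 45 -> window=[16, 5, 41, 45] -> max=45
Window #8 max = 45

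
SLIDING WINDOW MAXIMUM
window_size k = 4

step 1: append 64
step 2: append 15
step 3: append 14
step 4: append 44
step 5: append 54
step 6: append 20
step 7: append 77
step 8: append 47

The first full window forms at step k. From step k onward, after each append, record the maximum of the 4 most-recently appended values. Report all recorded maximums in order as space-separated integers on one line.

Answer: 64 54 54 77 77

Derivation:
step 1: append 64 -> window=[64] (not full yet)
step 2: append 15 -> window=[64, 15] (not full yet)
step 3: append 14 -> window=[64, 15, 14] (not full yet)
step 4: append 44 -> window=[64, 15, 14, 44] -> max=64
step 5: append 54 -> window=[15, 14, 44, 54] -> max=54
step 6: append 20 -> window=[14, 44, 54, 20] -> max=54
step 7: append 77 -> window=[44, 54, 20, 77] -> max=77
step 8: append 47 -> window=[54, 20, 77, 47] -> max=77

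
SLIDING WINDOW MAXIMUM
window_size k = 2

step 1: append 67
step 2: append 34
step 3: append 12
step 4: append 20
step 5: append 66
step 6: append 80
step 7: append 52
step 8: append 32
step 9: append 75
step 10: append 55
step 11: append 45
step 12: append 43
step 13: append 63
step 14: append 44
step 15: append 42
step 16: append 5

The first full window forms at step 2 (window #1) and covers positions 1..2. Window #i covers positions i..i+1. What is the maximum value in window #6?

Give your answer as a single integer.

step 1: append 67 -> window=[67] (not full yet)
step 2: append 34 -> window=[67, 34] -> max=67
step 3: append 12 -> window=[34, 12] -> max=34
step 4: append 20 -> window=[12, 20] -> max=20
step 5: append 66 -> window=[20, 66] -> max=66
step 6: append 80 -> window=[66, 80] -> max=80
step 7: append 52 -> window=[80, 52] -> max=80
Window #6 max = 80

Answer: 80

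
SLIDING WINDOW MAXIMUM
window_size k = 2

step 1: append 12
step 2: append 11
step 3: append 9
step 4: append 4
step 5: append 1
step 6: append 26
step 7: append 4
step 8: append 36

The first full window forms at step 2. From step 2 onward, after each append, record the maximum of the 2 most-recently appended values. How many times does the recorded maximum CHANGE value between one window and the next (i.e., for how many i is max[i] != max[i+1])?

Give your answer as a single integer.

step 1: append 12 -> window=[12] (not full yet)
step 2: append 11 -> window=[12, 11] -> max=12
step 3: append 9 -> window=[11, 9] -> max=11
step 4: append 4 -> window=[9, 4] -> max=9
step 5: append 1 -> window=[4, 1] -> max=4
step 6: append 26 -> window=[1, 26] -> max=26
step 7: append 4 -> window=[26, 4] -> max=26
step 8: append 36 -> window=[4, 36] -> max=36
Recorded maximums: 12 11 9 4 26 26 36
Changes between consecutive maximums: 5

Answer: 5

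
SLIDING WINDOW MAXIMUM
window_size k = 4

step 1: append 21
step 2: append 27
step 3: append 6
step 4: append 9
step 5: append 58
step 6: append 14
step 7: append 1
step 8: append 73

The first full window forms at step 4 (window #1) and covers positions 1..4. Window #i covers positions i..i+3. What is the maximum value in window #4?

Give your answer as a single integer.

step 1: append 21 -> window=[21] (not full yet)
step 2: append 27 -> window=[21, 27] (not full yet)
step 3: append 6 -> window=[21, 27, 6] (not full yet)
step 4: append 9 -> window=[21, 27, 6, 9] -> max=27
step 5: append 58 -> window=[27, 6, 9, 58] -> max=58
step 6: append 14 -> window=[6, 9, 58, 14] -> max=58
step 7: append 1 -> window=[9, 58, 14, 1] -> max=58
Window #4 max = 58

Answer: 58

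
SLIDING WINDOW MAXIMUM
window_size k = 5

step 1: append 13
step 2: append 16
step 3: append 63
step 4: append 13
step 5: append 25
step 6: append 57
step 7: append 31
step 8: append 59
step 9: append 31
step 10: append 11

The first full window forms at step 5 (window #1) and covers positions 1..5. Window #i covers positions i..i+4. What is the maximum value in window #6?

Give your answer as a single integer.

Answer: 59

Derivation:
step 1: append 13 -> window=[13] (not full yet)
step 2: append 16 -> window=[13, 16] (not full yet)
step 3: append 63 -> window=[13, 16, 63] (not full yet)
step 4: append 13 -> window=[13, 16, 63, 13] (not full yet)
step 5: append 25 -> window=[13, 16, 63, 13, 25] -> max=63
step 6: append 57 -> window=[16, 63, 13, 25, 57] -> max=63
step 7: append 31 -> window=[63, 13, 25, 57, 31] -> max=63
step 8: append 59 -> window=[13, 25, 57, 31, 59] -> max=59
step 9: append 31 -> window=[25, 57, 31, 59, 31] -> max=59
step 10: append 11 -> window=[57, 31, 59, 31, 11] -> max=59
Window #6 max = 59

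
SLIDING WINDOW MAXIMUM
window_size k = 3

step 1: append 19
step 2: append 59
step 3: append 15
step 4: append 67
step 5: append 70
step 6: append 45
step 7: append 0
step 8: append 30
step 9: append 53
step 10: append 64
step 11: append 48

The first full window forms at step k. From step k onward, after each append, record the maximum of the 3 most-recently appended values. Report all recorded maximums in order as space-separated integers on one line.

step 1: append 19 -> window=[19] (not full yet)
step 2: append 59 -> window=[19, 59] (not full yet)
step 3: append 15 -> window=[19, 59, 15] -> max=59
step 4: append 67 -> window=[59, 15, 67] -> max=67
step 5: append 70 -> window=[15, 67, 70] -> max=70
step 6: append 45 -> window=[67, 70, 45] -> max=70
step 7: append 0 -> window=[70, 45, 0] -> max=70
step 8: append 30 -> window=[45, 0, 30] -> max=45
step 9: append 53 -> window=[0, 30, 53] -> max=53
step 10: append 64 -> window=[30, 53, 64] -> max=64
step 11: append 48 -> window=[53, 64, 48] -> max=64

Answer: 59 67 70 70 70 45 53 64 64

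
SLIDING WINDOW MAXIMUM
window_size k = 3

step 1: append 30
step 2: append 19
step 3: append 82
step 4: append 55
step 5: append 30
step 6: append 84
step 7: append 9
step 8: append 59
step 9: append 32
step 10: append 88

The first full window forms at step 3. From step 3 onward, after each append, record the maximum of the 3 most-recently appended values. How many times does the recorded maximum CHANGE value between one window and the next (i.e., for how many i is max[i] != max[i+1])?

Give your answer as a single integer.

step 1: append 30 -> window=[30] (not full yet)
step 2: append 19 -> window=[30, 19] (not full yet)
step 3: append 82 -> window=[30, 19, 82] -> max=82
step 4: append 55 -> window=[19, 82, 55] -> max=82
step 5: append 30 -> window=[82, 55, 30] -> max=82
step 6: append 84 -> window=[55, 30, 84] -> max=84
step 7: append 9 -> window=[30, 84, 9] -> max=84
step 8: append 59 -> window=[84, 9, 59] -> max=84
step 9: append 32 -> window=[9, 59, 32] -> max=59
step 10: append 88 -> window=[59, 32, 88] -> max=88
Recorded maximums: 82 82 82 84 84 84 59 88
Changes between consecutive maximums: 3

Answer: 3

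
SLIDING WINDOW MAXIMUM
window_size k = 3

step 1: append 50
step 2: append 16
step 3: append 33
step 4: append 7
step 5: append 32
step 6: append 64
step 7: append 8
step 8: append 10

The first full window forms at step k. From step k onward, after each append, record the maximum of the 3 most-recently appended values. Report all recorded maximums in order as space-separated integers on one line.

step 1: append 50 -> window=[50] (not full yet)
step 2: append 16 -> window=[50, 16] (not full yet)
step 3: append 33 -> window=[50, 16, 33] -> max=50
step 4: append 7 -> window=[16, 33, 7] -> max=33
step 5: append 32 -> window=[33, 7, 32] -> max=33
step 6: append 64 -> window=[7, 32, 64] -> max=64
step 7: append 8 -> window=[32, 64, 8] -> max=64
step 8: append 10 -> window=[64, 8, 10] -> max=64

Answer: 50 33 33 64 64 64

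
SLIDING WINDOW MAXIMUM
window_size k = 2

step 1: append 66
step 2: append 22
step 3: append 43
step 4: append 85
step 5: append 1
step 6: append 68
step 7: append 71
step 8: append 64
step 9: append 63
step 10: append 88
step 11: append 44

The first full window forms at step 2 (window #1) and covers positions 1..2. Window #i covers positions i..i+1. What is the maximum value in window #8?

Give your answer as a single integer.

Answer: 64

Derivation:
step 1: append 66 -> window=[66] (not full yet)
step 2: append 22 -> window=[66, 22] -> max=66
step 3: append 43 -> window=[22, 43] -> max=43
step 4: append 85 -> window=[43, 85] -> max=85
step 5: append 1 -> window=[85, 1] -> max=85
step 6: append 68 -> window=[1, 68] -> max=68
step 7: append 71 -> window=[68, 71] -> max=71
step 8: append 64 -> window=[71, 64] -> max=71
step 9: append 63 -> window=[64, 63] -> max=64
Window #8 max = 64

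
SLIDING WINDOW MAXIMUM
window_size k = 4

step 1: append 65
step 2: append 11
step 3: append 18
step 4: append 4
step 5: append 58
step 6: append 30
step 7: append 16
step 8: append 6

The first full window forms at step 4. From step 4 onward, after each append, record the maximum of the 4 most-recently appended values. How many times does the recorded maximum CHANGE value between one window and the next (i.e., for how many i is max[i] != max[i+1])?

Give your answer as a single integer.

step 1: append 65 -> window=[65] (not full yet)
step 2: append 11 -> window=[65, 11] (not full yet)
step 3: append 18 -> window=[65, 11, 18] (not full yet)
step 4: append 4 -> window=[65, 11, 18, 4] -> max=65
step 5: append 58 -> window=[11, 18, 4, 58] -> max=58
step 6: append 30 -> window=[18, 4, 58, 30] -> max=58
step 7: append 16 -> window=[4, 58, 30, 16] -> max=58
step 8: append 6 -> window=[58, 30, 16, 6] -> max=58
Recorded maximums: 65 58 58 58 58
Changes between consecutive maximums: 1

Answer: 1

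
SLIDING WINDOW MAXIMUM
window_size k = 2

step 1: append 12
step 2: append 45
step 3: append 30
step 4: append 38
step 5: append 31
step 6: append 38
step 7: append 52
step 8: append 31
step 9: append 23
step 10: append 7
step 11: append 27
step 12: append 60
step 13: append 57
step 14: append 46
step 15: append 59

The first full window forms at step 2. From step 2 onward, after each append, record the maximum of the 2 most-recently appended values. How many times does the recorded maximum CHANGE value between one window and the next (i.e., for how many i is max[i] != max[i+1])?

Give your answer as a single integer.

Answer: 8

Derivation:
step 1: append 12 -> window=[12] (not full yet)
step 2: append 45 -> window=[12, 45] -> max=45
step 3: append 30 -> window=[45, 30] -> max=45
step 4: append 38 -> window=[30, 38] -> max=38
step 5: append 31 -> window=[38, 31] -> max=38
step 6: append 38 -> window=[31, 38] -> max=38
step 7: append 52 -> window=[38, 52] -> max=52
step 8: append 31 -> window=[52, 31] -> max=52
step 9: append 23 -> window=[31, 23] -> max=31
step 10: append 7 -> window=[23, 7] -> max=23
step 11: append 27 -> window=[7, 27] -> max=27
step 12: append 60 -> window=[27, 60] -> max=60
step 13: append 57 -> window=[60, 57] -> max=60
step 14: append 46 -> window=[57, 46] -> max=57
step 15: append 59 -> window=[46, 59] -> max=59
Recorded maximums: 45 45 38 38 38 52 52 31 23 27 60 60 57 59
Changes between consecutive maximums: 8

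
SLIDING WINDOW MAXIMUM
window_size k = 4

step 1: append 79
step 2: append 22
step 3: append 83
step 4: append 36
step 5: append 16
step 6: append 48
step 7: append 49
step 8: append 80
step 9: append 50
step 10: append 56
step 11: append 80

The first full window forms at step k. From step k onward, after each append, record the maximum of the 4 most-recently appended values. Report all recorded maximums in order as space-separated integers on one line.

Answer: 83 83 83 49 80 80 80 80

Derivation:
step 1: append 79 -> window=[79] (not full yet)
step 2: append 22 -> window=[79, 22] (not full yet)
step 3: append 83 -> window=[79, 22, 83] (not full yet)
step 4: append 36 -> window=[79, 22, 83, 36] -> max=83
step 5: append 16 -> window=[22, 83, 36, 16] -> max=83
step 6: append 48 -> window=[83, 36, 16, 48] -> max=83
step 7: append 49 -> window=[36, 16, 48, 49] -> max=49
step 8: append 80 -> window=[16, 48, 49, 80] -> max=80
step 9: append 50 -> window=[48, 49, 80, 50] -> max=80
step 10: append 56 -> window=[49, 80, 50, 56] -> max=80
step 11: append 80 -> window=[80, 50, 56, 80] -> max=80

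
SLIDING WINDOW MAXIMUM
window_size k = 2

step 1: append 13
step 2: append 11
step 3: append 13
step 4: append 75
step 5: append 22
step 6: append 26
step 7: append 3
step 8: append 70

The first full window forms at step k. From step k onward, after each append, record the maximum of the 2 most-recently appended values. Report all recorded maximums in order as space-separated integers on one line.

Answer: 13 13 75 75 26 26 70

Derivation:
step 1: append 13 -> window=[13] (not full yet)
step 2: append 11 -> window=[13, 11] -> max=13
step 3: append 13 -> window=[11, 13] -> max=13
step 4: append 75 -> window=[13, 75] -> max=75
step 5: append 22 -> window=[75, 22] -> max=75
step 6: append 26 -> window=[22, 26] -> max=26
step 7: append 3 -> window=[26, 3] -> max=26
step 8: append 70 -> window=[3, 70] -> max=70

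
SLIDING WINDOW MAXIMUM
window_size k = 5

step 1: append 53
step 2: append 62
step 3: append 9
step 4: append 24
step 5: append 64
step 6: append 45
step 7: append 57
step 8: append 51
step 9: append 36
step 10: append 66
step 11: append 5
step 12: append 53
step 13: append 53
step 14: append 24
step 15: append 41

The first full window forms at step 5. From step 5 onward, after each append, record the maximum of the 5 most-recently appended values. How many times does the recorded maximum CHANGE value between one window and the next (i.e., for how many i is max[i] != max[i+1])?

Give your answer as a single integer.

Answer: 2

Derivation:
step 1: append 53 -> window=[53] (not full yet)
step 2: append 62 -> window=[53, 62] (not full yet)
step 3: append 9 -> window=[53, 62, 9] (not full yet)
step 4: append 24 -> window=[53, 62, 9, 24] (not full yet)
step 5: append 64 -> window=[53, 62, 9, 24, 64] -> max=64
step 6: append 45 -> window=[62, 9, 24, 64, 45] -> max=64
step 7: append 57 -> window=[9, 24, 64, 45, 57] -> max=64
step 8: append 51 -> window=[24, 64, 45, 57, 51] -> max=64
step 9: append 36 -> window=[64, 45, 57, 51, 36] -> max=64
step 10: append 66 -> window=[45, 57, 51, 36, 66] -> max=66
step 11: append 5 -> window=[57, 51, 36, 66, 5] -> max=66
step 12: append 53 -> window=[51, 36, 66, 5, 53] -> max=66
step 13: append 53 -> window=[36, 66, 5, 53, 53] -> max=66
step 14: append 24 -> window=[66, 5, 53, 53, 24] -> max=66
step 15: append 41 -> window=[5, 53, 53, 24, 41] -> max=53
Recorded maximums: 64 64 64 64 64 66 66 66 66 66 53
Changes between consecutive maximums: 2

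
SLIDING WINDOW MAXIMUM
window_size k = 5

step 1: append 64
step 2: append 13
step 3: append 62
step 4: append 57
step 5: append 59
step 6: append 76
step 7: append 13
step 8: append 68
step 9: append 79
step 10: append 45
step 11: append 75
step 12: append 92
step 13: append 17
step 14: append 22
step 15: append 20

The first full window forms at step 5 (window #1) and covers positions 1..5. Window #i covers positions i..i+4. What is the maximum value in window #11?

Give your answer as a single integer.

step 1: append 64 -> window=[64] (not full yet)
step 2: append 13 -> window=[64, 13] (not full yet)
step 3: append 62 -> window=[64, 13, 62] (not full yet)
step 4: append 57 -> window=[64, 13, 62, 57] (not full yet)
step 5: append 59 -> window=[64, 13, 62, 57, 59] -> max=64
step 6: append 76 -> window=[13, 62, 57, 59, 76] -> max=76
step 7: append 13 -> window=[62, 57, 59, 76, 13] -> max=76
step 8: append 68 -> window=[57, 59, 76, 13, 68] -> max=76
step 9: append 79 -> window=[59, 76, 13, 68, 79] -> max=79
step 10: append 45 -> window=[76, 13, 68, 79, 45] -> max=79
step 11: append 75 -> window=[13, 68, 79, 45, 75] -> max=79
step 12: append 92 -> window=[68, 79, 45, 75, 92] -> max=92
step 13: append 17 -> window=[79, 45, 75, 92, 17] -> max=92
step 14: append 22 -> window=[45, 75, 92, 17, 22] -> max=92
step 15: append 20 -> window=[75, 92, 17, 22, 20] -> max=92
Window #11 max = 92

Answer: 92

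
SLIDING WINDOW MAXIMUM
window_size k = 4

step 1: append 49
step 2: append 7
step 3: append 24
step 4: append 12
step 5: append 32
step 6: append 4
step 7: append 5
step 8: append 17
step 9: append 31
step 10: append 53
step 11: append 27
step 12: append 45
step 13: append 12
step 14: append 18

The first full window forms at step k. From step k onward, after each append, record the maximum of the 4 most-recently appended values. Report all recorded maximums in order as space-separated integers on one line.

step 1: append 49 -> window=[49] (not full yet)
step 2: append 7 -> window=[49, 7] (not full yet)
step 3: append 24 -> window=[49, 7, 24] (not full yet)
step 4: append 12 -> window=[49, 7, 24, 12] -> max=49
step 5: append 32 -> window=[7, 24, 12, 32] -> max=32
step 6: append 4 -> window=[24, 12, 32, 4] -> max=32
step 7: append 5 -> window=[12, 32, 4, 5] -> max=32
step 8: append 17 -> window=[32, 4, 5, 17] -> max=32
step 9: append 31 -> window=[4, 5, 17, 31] -> max=31
step 10: append 53 -> window=[5, 17, 31, 53] -> max=53
step 11: append 27 -> window=[17, 31, 53, 27] -> max=53
step 12: append 45 -> window=[31, 53, 27, 45] -> max=53
step 13: append 12 -> window=[53, 27, 45, 12] -> max=53
step 14: append 18 -> window=[27, 45, 12, 18] -> max=45

Answer: 49 32 32 32 32 31 53 53 53 53 45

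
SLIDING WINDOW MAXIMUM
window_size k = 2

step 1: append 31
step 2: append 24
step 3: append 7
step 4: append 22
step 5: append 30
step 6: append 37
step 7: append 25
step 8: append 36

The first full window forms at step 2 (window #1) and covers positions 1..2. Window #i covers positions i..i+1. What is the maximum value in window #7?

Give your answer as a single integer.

step 1: append 31 -> window=[31] (not full yet)
step 2: append 24 -> window=[31, 24] -> max=31
step 3: append 7 -> window=[24, 7] -> max=24
step 4: append 22 -> window=[7, 22] -> max=22
step 5: append 30 -> window=[22, 30] -> max=30
step 6: append 37 -> window=[30, 37] -> max=37
step 7: append 25 -> window=[37, 25] -> max=37
step 8: append 36 -> window=[25, 36] -> max=36
Window #7 max = 36

Answer: 36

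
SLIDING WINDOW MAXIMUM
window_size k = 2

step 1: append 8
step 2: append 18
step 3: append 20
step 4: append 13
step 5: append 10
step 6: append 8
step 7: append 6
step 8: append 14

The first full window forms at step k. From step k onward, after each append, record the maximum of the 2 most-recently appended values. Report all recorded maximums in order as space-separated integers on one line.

Answer: 18 20 20 13 10 8 14

Derivation:
step 1: append 8 -> window=[8] (not full yet)
step 2: append 18 -> window=[8, 18] -> max=18
step 3: append 20 -> window=[18, 20] -> max=20
step 4: append 13 -> window=[20, 13] -> max=20
step 5: append 10 -> window=[13, 10] -> max=13
step 6: append 8 -> window=[10, 8] -> max=10
step 7: append 6 -> window=[8, 6] -> max=8
step 8: append 14 -> window=[6, 14] -> max=14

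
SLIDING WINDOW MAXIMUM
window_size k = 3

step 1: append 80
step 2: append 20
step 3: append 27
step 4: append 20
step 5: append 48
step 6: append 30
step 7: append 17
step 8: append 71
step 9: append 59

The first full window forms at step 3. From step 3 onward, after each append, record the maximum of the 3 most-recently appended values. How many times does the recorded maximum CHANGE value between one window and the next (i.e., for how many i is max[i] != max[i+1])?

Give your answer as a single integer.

step 1: append 80 -> window=[80] (not full yet)
step 2: append 20 -> window=[80, 20] (not full yet)
step 3: append 27 -> window=[80, 20, 27] -> max=80
step 4: append 20 -> window=[20, 27, 20] -> max=27
step 5: append 48 -> window=[27, 20, 48] -> max=48
step 6: append 30 -> window=[20, 48, 30] -> max=48
step 7: append 17 -> window=[48, 30, 17] -> max=48
step 8: append 71 -> window=[30, 17, 71] -> max=71
step 9: append 59 -> window=[17, 71, 59] -> max=71
Recorded maximums: 80 27 48 48 48 71 71
Changes between consecutive maximums: 3

Answer: 3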